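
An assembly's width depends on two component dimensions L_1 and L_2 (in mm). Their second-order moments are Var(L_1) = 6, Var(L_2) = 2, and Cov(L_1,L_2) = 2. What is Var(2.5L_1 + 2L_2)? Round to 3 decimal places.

Var(2.5L_1 + 2L_2) = (2.5)²·Var(L_1) + (2)²·Var(L_2) + 2·(2.5)·(2)·Cov(L_1,L_2)
= 6.25·6 + 4·2 + 10·2 = 65.5

65.500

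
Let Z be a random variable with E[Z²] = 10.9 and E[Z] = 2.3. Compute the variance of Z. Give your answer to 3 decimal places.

5.610

Var(Z) = 10.9 − (2.3)² = 5.61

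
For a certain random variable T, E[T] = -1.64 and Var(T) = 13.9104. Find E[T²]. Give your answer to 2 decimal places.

E[T²] = Var(T) + (E[T])² = 13.9104 + (-1.64)² = 16.6

16.60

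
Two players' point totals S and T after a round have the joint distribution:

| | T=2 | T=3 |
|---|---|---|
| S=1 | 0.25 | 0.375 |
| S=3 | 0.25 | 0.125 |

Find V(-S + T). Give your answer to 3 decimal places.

1.438

E[S] = 1.75,  E[T] = 2.5,  E[ST] = 4.25
V(S) = 4 − (1.75)² = 0.9375;  V(T) = 6.5 − (2.5)² = 0.25
Cov(S,T) = 4.25 − (1.75)(2.5) = -0.125
V(-S + T) = (-1)²·0.9375 + (1)²·0.25 + 2·(-1)·(1)·-0.125 = 1.4375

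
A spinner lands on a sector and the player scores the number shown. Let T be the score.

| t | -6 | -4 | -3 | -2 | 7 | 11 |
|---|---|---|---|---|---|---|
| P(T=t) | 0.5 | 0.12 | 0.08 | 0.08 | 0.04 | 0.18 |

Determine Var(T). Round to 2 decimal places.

42.08

E[T] = (-6)(0.5) + (-4)(0.12) + (-3)(0.08) + (-2)(0.08) + (7)(0.04) + (11)(0.18) = -1.62
E[T²] = (-6)²(0.5) + (-4)²(0.12) + (-3)²(0.08) + (-2)²(0.08) + (7)²(0.04) + (11)²(0.18) = 44.7
Var(T) = E[T²] − (E[T])² = 44.7 − (-1.62)² = 42.0756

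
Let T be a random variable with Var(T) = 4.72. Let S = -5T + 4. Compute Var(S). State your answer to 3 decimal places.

118.000

Var(-5T + 4) = (-5)²·Var(T) = 25·4.72 = 118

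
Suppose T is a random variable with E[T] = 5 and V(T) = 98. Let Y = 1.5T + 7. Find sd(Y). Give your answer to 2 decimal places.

V(1.5T + 7) = (1.5)²·98 = 220.5
sd(Y) = √220.5 ≈ 14.85

14.85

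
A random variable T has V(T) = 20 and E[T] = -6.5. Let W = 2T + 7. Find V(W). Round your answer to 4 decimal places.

80.0000

V(2T + 7) = (2)²·V(T) = 4·20 = 80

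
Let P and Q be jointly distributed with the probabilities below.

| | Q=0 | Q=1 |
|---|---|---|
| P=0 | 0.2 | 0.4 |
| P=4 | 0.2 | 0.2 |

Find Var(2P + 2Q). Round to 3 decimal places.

E[P] = 1.6,  E[Q] = 0.6,  E[PQ] = 0.8
Var(P) = 6.4 − (1.6)² = 3.84;  Var(Q) = 0.6 − (0.6)² = 0.24
Cov(P,Q) = 0.8 − (1.6)(0.6) = -0.16
Var(2P + 2Q) = (2)²·3.84 + (2)²·0.24 + 2·(2)·(2)·-0.16 = 15.04

15.040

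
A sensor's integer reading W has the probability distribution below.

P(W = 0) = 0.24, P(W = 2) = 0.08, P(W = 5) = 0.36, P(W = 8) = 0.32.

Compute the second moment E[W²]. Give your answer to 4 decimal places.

E[W²] = (0)²(0.24) + (2)²(0.08) + (5)²(0.36) + (8)²(0.32) = 29.8

29.8000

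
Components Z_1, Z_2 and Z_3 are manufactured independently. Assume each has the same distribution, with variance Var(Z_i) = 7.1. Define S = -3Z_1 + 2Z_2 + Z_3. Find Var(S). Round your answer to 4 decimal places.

99.4000

By independence, Var(S) = (-3)²Var(Z_1) + (2)²Var(Z_2) + (1)²Var(Z_3)
= (-3)²·7.1 + (2)²·7.1 + (1)²·7.1 = 99.4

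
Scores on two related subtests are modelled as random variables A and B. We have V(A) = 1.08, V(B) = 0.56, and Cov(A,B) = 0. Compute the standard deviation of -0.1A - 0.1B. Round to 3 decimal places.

V(-0.1A - 0.1B) = (-0.1)²·V(A) + (-0.1)²·V(B) + 2·(-0.1)·(-0.1)·Cov(A,B)
= 0.01·1.08 + 0.01·0.56 + 0.02·0 = 0.0164
SD(-0.1A - 0.1B) = √0.0164 ≈ 0.128

0.128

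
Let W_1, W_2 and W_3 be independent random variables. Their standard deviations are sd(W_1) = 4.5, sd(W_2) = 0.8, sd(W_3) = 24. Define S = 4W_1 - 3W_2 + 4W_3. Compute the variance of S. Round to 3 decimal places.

Var(W_1) = 20.25, Var(W_2) = 0.64, Var(W_3) = 576
By independence, Var(S) = (4)²Var(W_1) + (-3)²Var(W_2) + (4)²Var(W_3)
= (4)²·20.25 + (-3)²·0.64 + (4)²·576 = 9545.76

9545.760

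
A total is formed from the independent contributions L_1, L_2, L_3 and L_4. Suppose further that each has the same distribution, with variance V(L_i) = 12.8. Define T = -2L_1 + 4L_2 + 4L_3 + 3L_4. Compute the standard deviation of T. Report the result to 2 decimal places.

24.00

By independence, V(T) = (-2)²V(L_1) + (4)²V(L_2) + (4)²V(L_3) + (3)²V(L_4)
= (-2)²·12.8 + (4)²·12.8 + (4)²·12.8 + (3)²·12.8 = 576
sd(T) = √576 ≈ 24.00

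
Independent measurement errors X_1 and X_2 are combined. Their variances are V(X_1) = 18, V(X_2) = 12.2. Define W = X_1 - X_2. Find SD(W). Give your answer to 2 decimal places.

5.50

By independence, V(W) = (1)²V(X_1) + (-1)²V(X_2)
= (1)²·18 + (-1)²·12.2 = 30.2
SD(W) = √30.2 ≈ 5.50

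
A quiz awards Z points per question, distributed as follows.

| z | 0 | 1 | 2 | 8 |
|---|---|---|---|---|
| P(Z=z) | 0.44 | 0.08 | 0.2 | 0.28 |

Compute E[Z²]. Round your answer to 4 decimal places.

E[Z²] = (0)²(0.44) + (1)²(0.08) + (2)²(0.2) + (8)²(0.28) = 18.8

18.8000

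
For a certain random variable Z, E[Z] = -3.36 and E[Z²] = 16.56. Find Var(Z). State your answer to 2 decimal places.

5.27

Var(Z) = 16.56 − (-3.36)² = 5.2704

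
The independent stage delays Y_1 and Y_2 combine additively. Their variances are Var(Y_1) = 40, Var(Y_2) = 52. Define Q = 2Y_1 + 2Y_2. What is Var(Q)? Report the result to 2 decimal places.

By independence, Var(Q) = (2)²Var(Y_1) + (2)²Var(Y_2)
= (2)²·40 + (2)²·52 = 368

368.00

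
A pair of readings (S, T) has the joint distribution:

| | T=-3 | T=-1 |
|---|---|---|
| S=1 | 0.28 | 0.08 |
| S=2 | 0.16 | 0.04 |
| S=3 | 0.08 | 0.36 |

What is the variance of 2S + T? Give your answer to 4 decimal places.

E[S] = 2.08,  E[T] = -2.04,  E[ST] = -3.76
var(S) = 5.12 − (2.08)² = 0.7936;  var(T) = 5.16 − (-2.04)² = 0.9984
Cov(S,T) = -3.76 − (2.08)(-2.04) = 0.4832
var(2S + T) = (2)²·0.7936 + (1)²·0.9984 + 2·(2)·(1)·0.4832 = 6.1056

6.1056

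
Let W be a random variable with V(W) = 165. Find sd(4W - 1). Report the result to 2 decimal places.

V(4W - 1) = (4)²·165 = 2640
sd(4W - 1) = √2640 ≈ 51.38

51.38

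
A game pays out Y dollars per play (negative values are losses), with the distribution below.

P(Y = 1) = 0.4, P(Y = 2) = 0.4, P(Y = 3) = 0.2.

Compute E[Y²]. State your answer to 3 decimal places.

E[Y²] = (1)²(0.4) + (2)²(0.4) + (3)²(0.2) = 3.8

3.800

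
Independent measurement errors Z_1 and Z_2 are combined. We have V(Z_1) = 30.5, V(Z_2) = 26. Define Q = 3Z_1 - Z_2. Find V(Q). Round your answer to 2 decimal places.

300.50

By independence, V(Q) = (3)²V(Z_1) + (-1)²V(Z_2)
= (3)²·30.5 + (-1)²·26 = 300.5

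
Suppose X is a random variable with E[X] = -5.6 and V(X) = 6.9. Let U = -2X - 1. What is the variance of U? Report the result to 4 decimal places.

V(-2X - 1) = (-2)²·V(X) = 4·6.9 = 27.6

27.6000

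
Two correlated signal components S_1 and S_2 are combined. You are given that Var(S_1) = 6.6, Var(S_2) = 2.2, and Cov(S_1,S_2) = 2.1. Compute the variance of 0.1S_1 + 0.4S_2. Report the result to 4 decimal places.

Var(0.1S_1 + 0.4S_2) = (0.1)²·Var(S_1) + (0.4)²·Var(S_2) + 2·(0.1)·(0.4)·Cov(S_1,S_2)
= 0.01·6.6 + 0.16·2.2 + 0.08·2.1 = 0.586

0.5860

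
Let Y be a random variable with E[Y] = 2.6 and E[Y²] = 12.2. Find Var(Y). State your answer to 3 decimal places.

5.440

Var(Y) = 12.2 − (2.6)² = 5.44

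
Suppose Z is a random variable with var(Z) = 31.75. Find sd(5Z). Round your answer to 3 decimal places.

var(5Z) = (5)²·31.75 = 793.75
sd(5Z) = √793.75 ≈ 28.174

28.174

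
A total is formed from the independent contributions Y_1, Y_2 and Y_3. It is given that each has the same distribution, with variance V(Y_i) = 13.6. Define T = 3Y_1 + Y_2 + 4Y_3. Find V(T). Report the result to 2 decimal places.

353.60

By independence, V(T) = (3)²V(Y_1) + (1)²V(Y_2) + (4)²V(Y_3)
= (3)²·13.6 + (1)²·13.6 + (4)²·13.6 = 353.6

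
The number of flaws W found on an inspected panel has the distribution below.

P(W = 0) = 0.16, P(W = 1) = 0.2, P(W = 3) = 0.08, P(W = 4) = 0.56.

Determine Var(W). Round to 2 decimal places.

E[W] = (0)(0.16) + (1)(0.2) + (3)(0.08) + (4)(0.56) = 2.68
E[W²] = (0)²(0.16) + (1)²(0.2) + (3)²(0.08) + (4)²(0.56) = 9.88
Var(W) = E[W²] − (E[W])² = 9.88 − (2.68)² = 2.6976

2.70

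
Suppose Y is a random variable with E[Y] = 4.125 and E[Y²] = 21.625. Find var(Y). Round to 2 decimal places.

4.61

var(Y) = 21.625 − (4.125)² = 4.609375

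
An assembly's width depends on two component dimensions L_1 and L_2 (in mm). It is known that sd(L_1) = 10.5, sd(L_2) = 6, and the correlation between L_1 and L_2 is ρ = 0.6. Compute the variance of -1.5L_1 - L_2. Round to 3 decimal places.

397.463

Var(L_1) = (10.5)² = 110.25;  Var(L_2) = (6)² = 36
Cov(L_1,L_2) = ρ·sd(L_1)·sd(L_2) = 0.6·10.5·6 = 37.8
Var(-1.5L_1 - L_2) = (-1.5)²·Var(L_1) + (-1)²·Var(L_2) + 2·(-1.5)·(-1)·Cov(L_1,L_2)
= 2.25·110.25 + 1·36 + 3·37.8 = 397.4625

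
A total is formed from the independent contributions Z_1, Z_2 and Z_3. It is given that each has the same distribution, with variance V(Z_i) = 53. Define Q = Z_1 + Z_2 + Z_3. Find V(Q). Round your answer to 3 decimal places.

159.000

By independence, V(Q) = (1)²V(Z_1) + (1)²V(Z_2) + (1)²V(Z_3)
= (1)²·53 + (1)²·53 + (1)²·53 = 159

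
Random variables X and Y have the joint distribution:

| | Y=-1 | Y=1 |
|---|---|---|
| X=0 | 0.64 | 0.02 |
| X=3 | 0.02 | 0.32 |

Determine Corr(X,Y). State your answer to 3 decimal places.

0.911

E[X] = 1.02,  E[Y] = -0.32
E[XY] = 0.9
Cov(X,Y) = E[XY] − E[X]E[Y] = 0.9 − (1.02)(-0.32) = 1.2264
var(X) = 2.0196,  var(Y) = 0.8976
ρ = 1.2264 / √(2.0196·0.8976) ≈ 0.911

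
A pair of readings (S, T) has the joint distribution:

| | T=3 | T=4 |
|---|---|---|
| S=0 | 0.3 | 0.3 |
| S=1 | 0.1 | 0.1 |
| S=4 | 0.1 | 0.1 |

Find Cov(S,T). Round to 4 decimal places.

0.0000

E[S] = 1,  E[T] = 3.5
E[ST] = 3.5
Cov(S,T) = E[ST] − E[S]E[T] = 3.5 − (1)(3.5) = 0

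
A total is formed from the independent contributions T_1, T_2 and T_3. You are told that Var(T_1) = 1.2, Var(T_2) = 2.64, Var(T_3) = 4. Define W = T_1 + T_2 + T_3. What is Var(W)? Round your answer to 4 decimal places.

7.8400

By independence, Var(W) = (1)²Var(T_1) + (1)²Var(T_2) + (1)²Var(T_3)
= (1)²·1.2 + (1)²·2.64 + (1)²·4 = 7.84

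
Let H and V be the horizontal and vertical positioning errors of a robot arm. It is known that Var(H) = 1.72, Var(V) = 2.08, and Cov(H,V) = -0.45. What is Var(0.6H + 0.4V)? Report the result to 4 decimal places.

0.7360

Var(0.6H + 0.4V) = (0.6)²·Var(H) + (0.4)²·Var(V) + 2·(0.6)·(0.4)·Cov(H,V)
= 0.36·1.72 + 0.16·2.08 + 0.48·-0.45 = 0.736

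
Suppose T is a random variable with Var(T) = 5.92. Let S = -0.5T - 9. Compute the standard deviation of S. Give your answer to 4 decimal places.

1.2166

Var(-0.5T - 9) = (-0.5)²·5.92 = 1.48
SD(S) = √1.48 ≈ 1.2166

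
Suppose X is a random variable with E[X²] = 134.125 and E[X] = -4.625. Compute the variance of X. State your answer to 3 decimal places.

var(X) = 134.125 − (-4.625)² = 112.734375

112.734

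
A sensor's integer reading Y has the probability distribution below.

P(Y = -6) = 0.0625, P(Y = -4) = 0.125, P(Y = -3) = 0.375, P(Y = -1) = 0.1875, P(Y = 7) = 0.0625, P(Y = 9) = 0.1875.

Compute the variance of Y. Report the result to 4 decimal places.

26.0586

E[Y] = (-6)(0.0625) + (-4)(0.125) + (-3)(0.375) + (-1)(0.1875) + (7)(0.0625) + (9)(0.1875) = -0.0625
E[Y²] = (-6)²(0.0625) + (-4)²(0.125) + (-3)²(0.375) + (-1)²(0.1875) + (7)²(0.0625) + (9)²(0.1875) = 26.0625
Var(Y) = E[Y²] − (E[Y])² = 26.0625 − (-0.0625)² = 26.05859375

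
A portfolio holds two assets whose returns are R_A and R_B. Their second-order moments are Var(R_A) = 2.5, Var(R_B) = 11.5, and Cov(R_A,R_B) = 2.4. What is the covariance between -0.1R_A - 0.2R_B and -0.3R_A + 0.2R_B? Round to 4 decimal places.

-0.2890

Cov(-0.1R_A - 0.2R_B, -0.3R_A + 0.2R_B) = (-0.1)(-0.3)Var(R_A) + (-0.2)(0.2)Var(R_B) + [(-0.1)(0.2) + (-0.2)(-0.3)]Cov(R_A,R_B)
= 0.03·2.5 + -0.04·11.5 + 0.04·2.4 = -0.289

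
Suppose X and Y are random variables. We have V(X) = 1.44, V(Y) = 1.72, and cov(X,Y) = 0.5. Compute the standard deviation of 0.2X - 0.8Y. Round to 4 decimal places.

V(0.2X - 0.8Y) = (0.2)²·V(X) + (-0.8)²·V(Y) + 2·(0.2)·(-0.8)·cov(X,Y)
= 0.04·1.44 + 0.64·1.72 + -0.32·0.5 = 0.9984
SD(0.2X - 0.8Y) = √0.9984 ≈ 0.9992

0.9992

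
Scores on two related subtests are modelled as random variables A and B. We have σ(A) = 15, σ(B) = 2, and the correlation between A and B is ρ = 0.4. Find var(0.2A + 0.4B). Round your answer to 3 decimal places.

11.560

var(A) = (15)² = 225;  var(B) = (2)² = 4
cov(A,B) = ρ·σ(A)·σ(B) = 0.4·15·2 = 12
var(0.2A + 0.4B) = (0.2)²·var(A) + (0.4)²·var(B) + 2·(0.2)·(0.4)·cov(A,B)
= 0.04·225 + 0.16·4 + 0.16·12 = 11.56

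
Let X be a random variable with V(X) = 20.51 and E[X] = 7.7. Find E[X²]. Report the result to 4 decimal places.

79.8000

E[X²] = V(X) + (E[X])² = 20.51 + (7.7)² = 79.8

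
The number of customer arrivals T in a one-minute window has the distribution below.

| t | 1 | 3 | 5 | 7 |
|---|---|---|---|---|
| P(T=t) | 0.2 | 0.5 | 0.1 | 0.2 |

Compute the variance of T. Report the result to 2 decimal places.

4.04

E[T] = (1)(0.2) + (3)(0.5) + (5)(0.1) + (7)(0.2) = 3.6
E[T²] = (1)²(0.2) + (3)²(0.5) + (5)²(0.1) + (7)²(0.2) = 17
Var(T) = E[T²] − (E[T])² = 17 − (3.6)² = 4.04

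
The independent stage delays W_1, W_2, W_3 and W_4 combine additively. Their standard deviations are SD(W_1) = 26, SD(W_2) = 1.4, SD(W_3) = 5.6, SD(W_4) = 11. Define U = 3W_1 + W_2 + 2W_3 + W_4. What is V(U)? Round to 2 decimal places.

V(W_1) = 676, V(W_2) = 1.96, V(W_3) = 31.36, V(W_4) = 121
By independence, V(U) = (3)²V(W_1) + (1)²V(W_2) + (2)²V(W_3) + (1)²V(W_4)
= (3)²·676 + (1)²·1.96 + (2)²·31.36 + (1)²·121 = 6332.4

6332.40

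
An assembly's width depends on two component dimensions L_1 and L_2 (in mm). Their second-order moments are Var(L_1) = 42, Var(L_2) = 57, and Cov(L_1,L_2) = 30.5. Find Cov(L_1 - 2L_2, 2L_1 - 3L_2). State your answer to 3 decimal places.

Cov(L_1 - 2L_2, 2L_1 - 3L_2) = (1)(2)Var(L_1) + (-2)(-3)Var(L_2) + [(1)(-3) + (-2)(2)]Cov(L_1,L_2)
= 2·42 + 6·57 + -7·30.5 = 212.5

212.500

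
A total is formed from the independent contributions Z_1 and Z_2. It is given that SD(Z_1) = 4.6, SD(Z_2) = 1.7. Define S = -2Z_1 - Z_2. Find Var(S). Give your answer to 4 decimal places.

Var(Z_1) = 21.16, Var(Z_2) = 2.89
By independence, Var(S) = (-2)²Var(Z_1) + (-1)²Var(Z_2)
= (-2)²·21.16 + (-1)²·2.89 = 87.53

87.5300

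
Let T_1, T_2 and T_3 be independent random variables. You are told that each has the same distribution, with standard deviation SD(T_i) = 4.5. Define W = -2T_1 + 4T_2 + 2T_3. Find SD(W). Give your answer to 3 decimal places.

22.045

Var(T_i) = (4.5)² = 20.25
By independence, Var(W) = (-2)²Var(T_1) + (4)²Var(T_2) + (2)²Var(T_3)
= (-2)²·20.25 + (4)²·20.25 + (2)²·20.25 = 486
SD(W) = √486 ≈ 22.045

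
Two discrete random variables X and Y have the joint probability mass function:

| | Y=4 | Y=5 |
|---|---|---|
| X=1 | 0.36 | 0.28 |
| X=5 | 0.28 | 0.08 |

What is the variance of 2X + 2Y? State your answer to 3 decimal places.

E[X] = 2.44,  E[Y] = 4.36,  E[XY] = 10.44
Var(X) = 9.64 − (2.44)² = 3.6864;  Var(Y) = 19.24 − (4.36)² = 0.2304
Cov(X,Y) = 10.44 − (2.44)(4.36) = -0.1984
Var(2X + 2Y) = (2)²·3.6864 + (2)²·0.2304 + 2·(2)·(2)·-0.1984 = 14.08

14.080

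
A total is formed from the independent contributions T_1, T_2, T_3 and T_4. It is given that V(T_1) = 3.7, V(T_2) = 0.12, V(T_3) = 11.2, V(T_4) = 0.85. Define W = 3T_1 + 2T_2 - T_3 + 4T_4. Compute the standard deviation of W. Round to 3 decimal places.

By independence, V(W) = (3)²V(T_1) + (2)²V(T_2) + (-1)²V(T_3) + (4)²V(T_4)
= (3)²·3.7 + (2)²·0.12 + (-1)²·11.2 + (4)²·0.85 = 58.58
SD(W) = √58.58 ≈ 7.654

7.654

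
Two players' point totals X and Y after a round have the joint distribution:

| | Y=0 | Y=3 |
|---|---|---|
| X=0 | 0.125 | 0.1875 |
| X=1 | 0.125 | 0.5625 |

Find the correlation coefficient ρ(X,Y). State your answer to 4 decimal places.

0.2335

E[X] = 0.6875,  E[Y] = 2.25
E[XY] = 1.6875
Cov(X,Y) = E[XY] − E[X]E[Y] = 1.6875 − (0.6875)(2.25) = 0.140625
V(X) = 0.21484375,  V(Y) = 1.6875
ρ = 0.140625 / √(0.21484375·1.6875) ≈ 0.2335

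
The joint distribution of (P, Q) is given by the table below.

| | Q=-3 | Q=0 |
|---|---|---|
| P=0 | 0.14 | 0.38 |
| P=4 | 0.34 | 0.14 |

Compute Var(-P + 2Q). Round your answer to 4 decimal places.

18.2400

E[P] = 1.92,  E[Q] = -1.44,  E[PQ] = -4.08
Var(P) = 7.68 − (1.92)² = 3.9936;  Var(Q) = 4.32 − (-1.44)² = 2.2464
Cov(P,Q) = -4.08 − (1.92)(-1.44) = -1.3152
Var(-P + 2Q) = (-1)²·3.9936 + (2)²·2.2464 + 2·(-1)·(2)·-1.3152 = 18.24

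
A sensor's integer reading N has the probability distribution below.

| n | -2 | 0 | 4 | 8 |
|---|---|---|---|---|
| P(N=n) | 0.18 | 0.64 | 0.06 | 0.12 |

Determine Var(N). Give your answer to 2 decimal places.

8.65

E[N] = (-2)(0.18) + (0)(0.64) + (4)(0.06) + (8)(0.12) = 0.84
E[N²] = (-2)²(0.18) + (0)²(0.64) + (4)²(0.06) + (8)²(0.12) = 9.36
Var(N) = E[N²] − (E[N])² = 9.36 − (0.84)² = 8.6544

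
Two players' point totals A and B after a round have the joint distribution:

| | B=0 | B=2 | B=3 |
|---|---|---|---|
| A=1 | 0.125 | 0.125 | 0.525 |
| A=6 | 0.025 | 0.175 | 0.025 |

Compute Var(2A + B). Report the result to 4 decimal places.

E[A] = 2.125,  E[B] = 2.25,  E[AB] = 4.375
Var(A) = 8.875 − (2.125)² = 4.359375;  Var(B) = 6.15 − (2.25)² = 1.0875
Cov(A,B) = 4.375 − (2.125)(2.25) = -0.40625
Var(2A + B) = (2)²·4.359375 + (1)²·1.0875 + 2·(2)·(1)·-0.40625 = 16.9

16.9000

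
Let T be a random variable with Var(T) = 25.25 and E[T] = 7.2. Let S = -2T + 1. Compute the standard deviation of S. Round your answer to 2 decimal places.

10.05

Var(-2T + 1) = (-2)²·25.25 = 101
SD(S) = √101 ≈ 10.05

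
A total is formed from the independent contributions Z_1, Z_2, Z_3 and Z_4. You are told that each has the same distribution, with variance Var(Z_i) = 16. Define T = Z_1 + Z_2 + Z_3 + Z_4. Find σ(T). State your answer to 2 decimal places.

By independence, Var(T) = (1)²Var(Z_1) + (1)²Var(Z_2) + (1)²Var(Z_3) + (1)²Var(Z_4)
= (1)²·16 + (1)²·16 + (1)²·16 + (1)²·16 = 64
σ(T) = √64 ≈ 8.00

8.00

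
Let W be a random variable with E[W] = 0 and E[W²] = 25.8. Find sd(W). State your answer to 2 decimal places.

5.08

V(W) = 25.8 − (0)² = 25.8
sd(W) = √25.8 ≈ 5.08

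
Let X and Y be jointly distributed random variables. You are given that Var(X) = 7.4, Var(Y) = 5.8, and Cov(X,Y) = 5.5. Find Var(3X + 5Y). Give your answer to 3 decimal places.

376.600

Var(3X + 5Y) = (3)²·Var(X) + (5)²·Var(Y) + 2·(3)·(5)·Cov(X,Y)
= 9·7.4 + 25·5.8 + 30·5.5 = 376.6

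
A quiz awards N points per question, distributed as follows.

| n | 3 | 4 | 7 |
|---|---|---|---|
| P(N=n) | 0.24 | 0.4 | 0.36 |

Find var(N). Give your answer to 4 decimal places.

2.7744

E[N] = (3)(0.24) + (4)(0.4) + (7)(0.36) = 4.84
E[N²] = (3)²(0.24) + (4)²(0.4) + (7)²(0.36) = 26.2
var(N) = E[N²] − (E[N])² = 26.2 − (4.84)² = 2.7744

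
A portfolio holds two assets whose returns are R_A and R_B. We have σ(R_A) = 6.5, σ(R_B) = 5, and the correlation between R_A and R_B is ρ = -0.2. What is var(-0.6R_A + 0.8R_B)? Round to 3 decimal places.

37.450

var(R_A) = (6.5)² = 42.25;  var(R_B) = (5)² = 25
Cov(R_A,R_B) = ρ·σ(R_A)·σ(R_B) = -0.2·6.5·5 = -6.5
var(-0.6R_A + 0.8R_B) = (-0.6)²·var(R_A) + (0.8)²·var(R_B) + 2·(-0.6)·(0.8)·Cov(R_A,R_B)
= 0.36·42.25 + 0.64·25 + -0.96·-6.5 = 37.45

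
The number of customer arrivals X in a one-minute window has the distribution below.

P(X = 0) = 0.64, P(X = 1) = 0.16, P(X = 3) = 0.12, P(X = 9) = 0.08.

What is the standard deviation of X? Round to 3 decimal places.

E[X] = (0)(0.64) + (1)(0.16) + (3)(0.12) + (9)(0.08) = 1.24
E[X²] = (0)²(0.64) + (1)²(0.16) + (3)²(0.12) + (9)²(0.08) = 7.72
var(X) = E[X²] − (E[X])² = 7.72 − (1.24)² = 6.1824
SD(X) = √6.1824 ≈ 2.486

2.486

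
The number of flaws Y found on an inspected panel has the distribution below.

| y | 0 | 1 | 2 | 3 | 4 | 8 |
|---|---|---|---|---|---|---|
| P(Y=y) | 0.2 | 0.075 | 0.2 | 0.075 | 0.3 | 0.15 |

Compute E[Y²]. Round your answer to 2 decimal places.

15.95

E[Y²] = (0)²(0.2) + (1)²(0.075) + (2)²(0.2) + (3)²(0.075) + (4)²(0.3) + (8)²(0.15) = 15.95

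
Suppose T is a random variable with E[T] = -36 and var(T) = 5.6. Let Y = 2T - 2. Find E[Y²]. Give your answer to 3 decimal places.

5498.400

E[2T - 2] = 2·-36 − 2 = -74
var(2T - 2) = (2)²·5.6 = 22.4
E[Y²] = var(Y) + (E[Y])² = 22.4 + (-74)² = 5498.4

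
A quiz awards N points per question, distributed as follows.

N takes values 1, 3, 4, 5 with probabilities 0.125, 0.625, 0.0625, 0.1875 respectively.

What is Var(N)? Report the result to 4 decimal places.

E[N] = (1)(0.125) + (3)(0.625) + (4)(0.0625) + (5)(0.1875) = 3.1875
E[N²] = (1)²(0.125) + (3)²(0.625) + (4)²(0.0625) + (5)²(0.1875) = 11.4375
Var(N) = E[N²] − (E[N])² = 11.4375 − (3.1875)² = 1.27734375

1.2773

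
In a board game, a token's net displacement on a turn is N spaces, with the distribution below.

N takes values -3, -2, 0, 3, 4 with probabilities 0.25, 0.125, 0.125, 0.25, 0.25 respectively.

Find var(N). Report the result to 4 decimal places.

E[N] = (-3)(0.25) + (-2)(0.125) + (0)(0.125) + (3)(0.25) + (4)(0.25) = 0.75
E[N²] = (-3)²(0.25) + (-2)²(0.125) + (0)²(0.125) + (3)²(0.25) + (4)²(0.25) = 9
var(N) = E[N²] − (E[N])² = 9 − (0.75)² = 8.4375

8.4375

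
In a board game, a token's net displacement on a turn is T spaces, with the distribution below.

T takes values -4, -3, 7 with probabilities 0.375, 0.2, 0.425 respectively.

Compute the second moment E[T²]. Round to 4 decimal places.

28.6250

E[T²] = (-4)²(0.375) + (-3)²(0.2) + (7)²(0.425) = 28.625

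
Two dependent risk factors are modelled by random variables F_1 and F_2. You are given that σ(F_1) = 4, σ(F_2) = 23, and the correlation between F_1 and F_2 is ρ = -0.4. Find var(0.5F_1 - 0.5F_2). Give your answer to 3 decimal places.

154.650

var(F_1) = (4)² = 16;  var(F_2) = (23)² = 529
Cov(F_1,F_2) = ρ·σ(F_1)·σ(F_2) = -0.4·4·23 = -36.8
var(0.5F_1 - 0.5F_2) = (0.5)²·var(F_1) + (-0.5)²·var(F_2) + 2·(0.5)·(-0.5)·Cov(F_1,F_2)
= 0.25·16 + 0.25·529 + -0.5·-36.8 = 154.65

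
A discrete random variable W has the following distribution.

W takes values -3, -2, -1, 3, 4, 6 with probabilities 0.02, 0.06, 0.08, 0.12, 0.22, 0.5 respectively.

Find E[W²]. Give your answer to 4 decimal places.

E[W²] = (-3)²(0.02) + (-2)²(0.06) + (-1)²(0.08) + (3)²(0.12) + (4)²(0.22) + (6)²(0.5) = 23.1

23.1000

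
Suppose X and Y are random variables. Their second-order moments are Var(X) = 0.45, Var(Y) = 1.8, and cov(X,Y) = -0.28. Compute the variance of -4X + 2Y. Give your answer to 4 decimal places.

18.8800

Var(-4X + 2Y) = (-4)²·Var(X) + (2)²·Var(Y) + 2·(-4)·(2)·cov(X,Y)
= 16·0.45 + 4·1.8 + -16·-0.28 = 18.88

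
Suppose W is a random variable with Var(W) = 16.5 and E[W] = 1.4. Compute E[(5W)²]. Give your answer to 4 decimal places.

461.5000

E[5W] = 5·1.4 = 7
Var(5W) = (5)²·16.5 = 412.5
E[(5W)²] = Var((5W)) + (E[(5W)])² = 412.5 + (7)² = 461.5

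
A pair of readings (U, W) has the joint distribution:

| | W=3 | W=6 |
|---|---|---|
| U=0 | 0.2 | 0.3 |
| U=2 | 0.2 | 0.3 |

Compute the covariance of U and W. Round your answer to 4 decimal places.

E[U] = 1,  E[W] = 4.8
E[UW] = 4.8
Cov(U,W) = E[UW] − E[U]E[W] = 4.8 − (1)(4.8) = 0

0.0000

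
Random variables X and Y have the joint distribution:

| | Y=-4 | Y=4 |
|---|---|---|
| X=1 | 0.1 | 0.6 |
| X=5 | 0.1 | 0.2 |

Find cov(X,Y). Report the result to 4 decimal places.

E[X] = 2.2,  E[Y] = 2.4
E[XY] = 4
cov(X,Y) = E[XY] − E[X]E[Y] = 4 − (2.2)(2.4) = -1.28

-1.2800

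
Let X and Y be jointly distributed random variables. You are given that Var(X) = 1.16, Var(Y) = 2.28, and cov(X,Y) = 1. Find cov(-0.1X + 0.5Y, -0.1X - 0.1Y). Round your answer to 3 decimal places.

-0.142

cov(-0.1X + 0.5Y, -0.1X - 0.1Y) = (-0.1)(-0.1)Var(X) + (0.5)(-0.1)Var(Y) + [(-0.1)(-0.1) + (0.5)(-0.1)]cov(X,Y)
= 0.01·1.16 + -0.05·2.28 + -0.04·1 = -0.1424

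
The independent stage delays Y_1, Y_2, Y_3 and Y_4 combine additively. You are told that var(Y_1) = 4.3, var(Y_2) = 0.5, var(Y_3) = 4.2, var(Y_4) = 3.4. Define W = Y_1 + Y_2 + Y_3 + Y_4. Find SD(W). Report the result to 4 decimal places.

By independence, var(W) = (1)²var(Y_1) + (1)²var(Y_2) + (1)²var(Y_3) + (1)²var(Y_4)
= (1)²·4.3 + (1)²·0.5 + (1)²·4.2 + (1)²·3.4 = 12.4
SD(W) = √12.4 ≈ 3.5214

3.5214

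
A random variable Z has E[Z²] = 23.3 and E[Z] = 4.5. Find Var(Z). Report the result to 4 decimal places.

Var(Z) = 23.3 − (4.5)² = 3.05

3.0500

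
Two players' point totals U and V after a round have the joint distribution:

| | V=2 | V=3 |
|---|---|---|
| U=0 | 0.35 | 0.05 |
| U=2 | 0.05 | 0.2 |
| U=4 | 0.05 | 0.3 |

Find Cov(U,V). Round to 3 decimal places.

E[U] = 1.9,  E[V] = 2.55
E[UV] = 5.4
Cov(U,V) = E[UV] − E[U]E[V] = 5.4 − (1.9)(2.55) = 0.555

0.555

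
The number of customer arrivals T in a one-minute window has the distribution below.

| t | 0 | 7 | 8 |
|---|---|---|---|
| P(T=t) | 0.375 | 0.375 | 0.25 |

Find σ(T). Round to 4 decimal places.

3.6034

E[T] = (0)(0.375) + (7)(0.375) + (8)(0.25) = 4.625
E[T²] = (0)²(0.375) + (7)²(0.375) + (8)²(0.25) = 34.375
Var(T) = E[T²] − (E[T])² = 34.375 − (4.625)² = 12.984375
σ(T) = √12.984375 ≈ 3.6034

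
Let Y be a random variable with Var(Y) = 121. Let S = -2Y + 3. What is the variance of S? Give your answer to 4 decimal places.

Var(-2Y + 3) = (-2)²·Var(Y) = 4·121 = 484

484.0000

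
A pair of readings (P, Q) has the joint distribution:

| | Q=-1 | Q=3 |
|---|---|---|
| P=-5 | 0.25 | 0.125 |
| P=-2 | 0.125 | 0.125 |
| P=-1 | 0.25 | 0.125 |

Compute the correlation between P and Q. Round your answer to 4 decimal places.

0.0362

E[P] = -2.75,  E[Q] = 0.5
E[PQ] = -1.25
Cov(P,Q) = E[PQ] − E[P]E[Q] = -1.25 − (-2.75)(0.5) = 0.125
Var(P) = 3.1875,  Var(Q) = 3.75
ρ = 0.125 / √(3.1875·3.75) ≈ 0.0362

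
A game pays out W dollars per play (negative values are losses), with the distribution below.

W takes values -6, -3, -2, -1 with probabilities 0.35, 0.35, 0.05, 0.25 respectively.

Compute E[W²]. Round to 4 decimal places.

E[W²] = (-6)²(0.35) + (-3)²(0.35) + (-2)²(0.05) + (-1)²(0.25) = 16.2

16.2000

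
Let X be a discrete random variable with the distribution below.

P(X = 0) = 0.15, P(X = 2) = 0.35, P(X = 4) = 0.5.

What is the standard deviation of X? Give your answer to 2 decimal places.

E[X] = (0)(0.15) + (2)(0.35) + (4)(0.5) = 2.7
E[X²] = (0)²(0.15) + (2)²(0.35) + (4)²(0.5) = 9.4
Var(X) = E[X²] − (E[X])² = 9.4 − (2.7)² = 2.11
SD(X) = √2.11 ≈ 1.45

1.45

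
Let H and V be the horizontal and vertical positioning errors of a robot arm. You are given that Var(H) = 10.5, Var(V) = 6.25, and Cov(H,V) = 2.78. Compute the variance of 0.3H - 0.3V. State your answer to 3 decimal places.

Var(0.3H - 0.3V) = (0.3)²·Var(H) + (-0.3)²·Var(V) + 2·(0.3)·(-0.3)·Cov(H,V)
= 0.09·10.5 + 0.09·6.25 + -0.18·2.78 = 1.0071

1.007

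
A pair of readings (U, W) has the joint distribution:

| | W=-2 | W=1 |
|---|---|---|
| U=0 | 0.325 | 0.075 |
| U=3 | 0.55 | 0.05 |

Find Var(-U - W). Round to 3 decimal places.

2.694

E[U] = 1.8,  E[W] = -1.625,  E[UW] = -3.15
Var(U) = 5.4 − (1.8)² = 2.16;  Var(W) = 3.625 − (-1.625)² = 0.984375
cov(U,W) = -3.15 − (1.8)(-1.625) = -0.225
Var(-U - W) = (-1)²·2.16 + (-1)²·0.984375 + 2·(-1)·(-1)·-0.225 = 2.694375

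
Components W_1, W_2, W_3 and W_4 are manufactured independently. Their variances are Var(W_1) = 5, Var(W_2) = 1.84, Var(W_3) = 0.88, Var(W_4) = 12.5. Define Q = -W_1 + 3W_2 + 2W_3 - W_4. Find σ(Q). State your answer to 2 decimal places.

By independence, Var(Q) = (-1)²Var(W_1) + (3)²Var(W_2) + (2)²Var(W_3) + (-1)²Var(W_4)
= (-1)²·5 + (3)²·1.84 + (2)²·0.88 + (-1)²·12.5 = 37.58
σ(Q) = √37.58 ≈ 6.13

6.13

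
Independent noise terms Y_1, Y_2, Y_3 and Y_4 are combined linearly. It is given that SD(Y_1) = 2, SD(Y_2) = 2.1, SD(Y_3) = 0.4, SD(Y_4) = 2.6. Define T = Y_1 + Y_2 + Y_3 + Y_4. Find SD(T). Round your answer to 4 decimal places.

3.9154

Var(Y_1) = 4, Var(Y_2) = 4.41, Var(Y_3) = 0.16, Var(Y_4) = 6.76
By independence, Var(T) = (1)²Var(Y_1) + (1)²Var(Y_2) + (1)²Var(Y_3) + (1)²Var(Y_4)
= (1)²·4 + (1)²·4.41 + (1)²·0.16 + (1)²·6.76 = 15.33
SD(T) = √15.33 ≈ 3.9154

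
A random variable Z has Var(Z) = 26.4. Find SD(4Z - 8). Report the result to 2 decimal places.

20.55

Var(4Z - 8) = (4)²·26.4 = 422.4
SD(4Z - 8) = √422.4 ≈ 20.55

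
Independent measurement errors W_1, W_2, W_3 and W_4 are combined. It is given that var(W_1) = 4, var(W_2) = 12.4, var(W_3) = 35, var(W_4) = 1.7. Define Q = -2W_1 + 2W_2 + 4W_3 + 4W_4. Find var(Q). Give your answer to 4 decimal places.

By independence, var(Q) = (-2)²var(W_1) + (2)²var(W_2) + (4)²var(W_3) + (4)²var(W_4)
= (-2)²·4 + (2)²·12.4 + (4)²·35 + (4)²·1.7 = 652.8

652.8000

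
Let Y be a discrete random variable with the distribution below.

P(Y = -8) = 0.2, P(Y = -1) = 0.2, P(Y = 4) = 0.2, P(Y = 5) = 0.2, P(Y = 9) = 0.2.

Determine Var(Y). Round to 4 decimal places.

34.1600

E[Y] = (-8)(0.2) + (-1)(0.2) + (4)(0.2) + (5)(0.2) + (9)(0.2) = 1.8
E[Y²] = (-8)²(0.2) + (-1)²(0.2) + (4)²(0.2) + (5)²(0.2) + (9)²(0.2) = 37.4
Var(Y) = E[Y²] − (E[Y])² = 37.4 − (1.8)² = 34.16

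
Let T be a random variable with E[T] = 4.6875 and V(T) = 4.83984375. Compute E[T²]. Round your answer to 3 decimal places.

E[T²] = V(T) + (E[T])² = 4.83984375 + (4.6875)² = 26.8125

26.813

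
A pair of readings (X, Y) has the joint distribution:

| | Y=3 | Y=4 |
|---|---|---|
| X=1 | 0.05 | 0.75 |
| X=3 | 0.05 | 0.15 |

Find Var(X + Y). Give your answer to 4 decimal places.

E[X] = 1.4,  E[Y] = 3.9,  E[XY] = 5.4
Var(X) = 2.6 − (1.4)² = 0.64;  Var(Y) = 15.3 − (3.9)² = 0.09
Cov(X,Y) = 5.4 − (1.4)(3.9) = -0.06
Var(X + Y) = (1)²·0.64 + (1)²·0.09 + 2·(1)·(1)·-0.06 = 0.61

0.6100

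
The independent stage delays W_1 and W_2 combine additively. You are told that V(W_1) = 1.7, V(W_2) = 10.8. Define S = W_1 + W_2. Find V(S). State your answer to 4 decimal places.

By independence, V(S) = (1)²V(W_1) + (1)²V(W_2)
= (1)²·1.7 + (1)²·10.8 = 12.5

12.5000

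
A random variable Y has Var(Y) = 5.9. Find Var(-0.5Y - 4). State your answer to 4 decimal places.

Var(-0.5Y - 4) = (-0.5)²·Var(Y) = 0.25·5.9 = 1.475

1.4750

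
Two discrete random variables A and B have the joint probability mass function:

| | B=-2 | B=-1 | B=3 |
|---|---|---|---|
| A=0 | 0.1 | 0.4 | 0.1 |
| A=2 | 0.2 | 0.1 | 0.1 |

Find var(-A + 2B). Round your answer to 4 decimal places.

13.9600

E[A] = 0.8,  E[B] = -0.5,  E[AB] = -0.4
var(A) = 1.6 − (0.8)² = 0.96;  var(B) = 3.5 − (-0.5)² = 3.25
Cov(A,B) = -0.4 − (0.8)(-0.5) = 0
var(-A + 2B) = (-1)²·0.96 + (2)²·3.25 + 2·(-1)·(2)·0 = 13.96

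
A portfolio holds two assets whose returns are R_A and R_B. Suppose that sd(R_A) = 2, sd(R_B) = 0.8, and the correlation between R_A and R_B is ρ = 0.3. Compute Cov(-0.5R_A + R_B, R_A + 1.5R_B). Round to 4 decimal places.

-0.9200

var(R_A) = (2)² = 4;  var(R_B) = (0.8)² = 0.64
Cov(R_A,R_B) = ρ·sd(R_A)·sd(R_B) = 0.3·2·0.8 = 0.48
Cov(-0.5R_A + R_B, R_A + 1.5R_B) = (-0.5)(1)var(R_A) + (1)(1.5)var(R_B) + [(-0.5)(1.5) + (1)(1)]Cov(R_A,R_B)
= -0.5·4 + 1.5·0.64 + 0.25·0.48 = -0.92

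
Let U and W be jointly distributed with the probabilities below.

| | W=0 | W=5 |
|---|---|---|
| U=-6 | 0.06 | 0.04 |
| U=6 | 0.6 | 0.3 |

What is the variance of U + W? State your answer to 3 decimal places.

17.850

E[U] = 4.8,  E[W] = 1.7,  E[UW] = 7.8
V(U) = 36 − (4.8)² = 12.96;  V(W) = 8.5 − (1.7)² = 5.61
Cov(U,W) = 7.8 − (4.8)(1.7) = -0.36
V(U + W) = (1)²·12.96 + (1)²·5.61 + 2·(1)·(1)·-0.36 = 17.85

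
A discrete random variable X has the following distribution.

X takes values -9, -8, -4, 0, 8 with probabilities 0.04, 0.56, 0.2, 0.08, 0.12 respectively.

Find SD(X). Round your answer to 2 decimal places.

5.30

E[X] = (-9)(0.04) + (-8)(0.56) + (-4)(0.2) + (0)(0.08) + (8)(0.12) = -4.68
E[X²] = (-9)²(0.04) + (-8)²(0.56) + (-4)²(0.2) + (0)²(0.08) + (8)²(0.12) = 49.96
Var(X) = E[X²] − (E[X])² = 49.96 − (-4.68)² = 28.0576
SD(X) = √28.0576 ≈ 5.30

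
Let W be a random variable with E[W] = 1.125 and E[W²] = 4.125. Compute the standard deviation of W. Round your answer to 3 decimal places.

var(W) = 4.125 − (1.125)² = 2.859375
SD(W) = √2.859375 ≈ 1.691

1.691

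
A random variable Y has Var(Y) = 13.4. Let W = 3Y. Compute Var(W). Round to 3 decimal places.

Var(3Y) = (3)²·Var(Y) = 9·13.4 = 120.6

120.600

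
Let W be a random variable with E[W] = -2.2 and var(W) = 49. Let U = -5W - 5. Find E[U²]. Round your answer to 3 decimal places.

E[-5W - 5] = -5·-2.2 − 5 = 6
var(-5W - 5) = (-5)²·49 = 1225
E[U²] = var(U) + (E[U])² = 1225 + (6)² = 1261

1261.000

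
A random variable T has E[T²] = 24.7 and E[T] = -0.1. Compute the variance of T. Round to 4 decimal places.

24.6900

Var(T) = 24.7 − (-0.1)² = 24.69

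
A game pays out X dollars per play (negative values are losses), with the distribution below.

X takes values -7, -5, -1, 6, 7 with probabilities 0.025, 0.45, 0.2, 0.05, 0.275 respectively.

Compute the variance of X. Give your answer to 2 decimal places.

E[X] = (-7)(0.025) + (-5)(0.45) + (-1)(0.2) + (6)(0.05) + (7)(0.275) = -0.4
E[X²] = (-7)²(0.025) + (-5)²(0.45) + (-1)²(0.2) + (6)²(0.05) + (7)²(0.275) = 27.95
V(X) = E[X²] − (E[X])² = 27.95 − (-0.4)² = 27.79

27.79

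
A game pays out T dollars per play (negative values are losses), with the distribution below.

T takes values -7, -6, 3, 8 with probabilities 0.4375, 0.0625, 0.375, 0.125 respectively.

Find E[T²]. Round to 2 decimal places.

35.06

E[T²] = (-7)²(0.4375) + (-6)²(0.0625) + (3)²(0.375) + (8)²(0.125) = 35.0625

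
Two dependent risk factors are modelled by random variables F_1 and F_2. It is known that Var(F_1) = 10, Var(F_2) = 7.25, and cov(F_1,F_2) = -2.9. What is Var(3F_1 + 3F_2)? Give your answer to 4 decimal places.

103.0500

Var(3F_1 + 3F_2) = (3)²·Var(F_1) + (3)²·Var(F_2) + 2·(3)·(3)·cov(F_1,F_2)
= 9·10 + 9·7.25 + 18·-2.9 = 103.05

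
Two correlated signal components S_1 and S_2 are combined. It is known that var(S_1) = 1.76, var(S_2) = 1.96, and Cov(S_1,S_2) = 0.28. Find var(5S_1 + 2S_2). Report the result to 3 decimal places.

57.440

var(5S_1 + 2S_2) = (5)²·var(S_1) + (2)²·var(S_2) + 2·(5)·(2)·Cov(S_1,S_2)
= 25·1.76 + 4·1.96 + 20·0.28 = 57.44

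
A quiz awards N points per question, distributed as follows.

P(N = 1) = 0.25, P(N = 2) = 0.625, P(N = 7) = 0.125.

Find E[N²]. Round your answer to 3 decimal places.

8.875

E[N²] = (1)²(0.25) + (2)²(0.625) + (7)²(0.125) = 8.875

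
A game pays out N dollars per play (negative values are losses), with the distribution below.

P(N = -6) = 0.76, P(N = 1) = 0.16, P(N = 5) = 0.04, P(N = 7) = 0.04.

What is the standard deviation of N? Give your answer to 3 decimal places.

3.888

E[N] = (-6)(0.76) + (1)(0.16) + (5)(0.04) + (7)(0.04) = -3.92
E[N²] = (-6)²(0.76) + (1)²(0.16) + (5)²(0.04) + (7)²(0.04) = 30.48
Var(N) = E[N²] − (E[N])² = 30.48 − (-3.92)² = 15.1136
SD(N) = √15.1136 ≈ 3.888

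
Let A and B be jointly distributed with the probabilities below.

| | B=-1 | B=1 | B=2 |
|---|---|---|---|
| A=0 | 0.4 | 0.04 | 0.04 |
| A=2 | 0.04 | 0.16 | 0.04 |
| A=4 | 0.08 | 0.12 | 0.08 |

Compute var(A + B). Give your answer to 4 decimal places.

E[A] = 1.6,  E[B] = 0.12,  E[AB] = 1.2
var(A) = 5.44 − (1.6)² = 2.88;  var(B) = 1.48 − (0.12)² = 1.4656
cov(A,B) = 1.2 − (1.6)(0.12) = 1.008
var(A + B) = (1)²·2.88 + (1)²·1.4656 + 2·(1)·(1)·1.008 = 6.3616

6.3616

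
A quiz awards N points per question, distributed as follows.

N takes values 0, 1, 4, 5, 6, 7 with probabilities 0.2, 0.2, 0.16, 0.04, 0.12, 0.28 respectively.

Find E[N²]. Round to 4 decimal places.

E[N²] = (0)²(0.2) + (1)²(0.2) + (4)²(0.16) + (5)²(0.04) + (6)²(0.12) + (7)²(0.28) = 21.8

21.8000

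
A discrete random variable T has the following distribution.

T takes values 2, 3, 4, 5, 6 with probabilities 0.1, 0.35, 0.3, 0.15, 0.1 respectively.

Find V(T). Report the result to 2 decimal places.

E[T] = (2)(0.1) + (3)(0.35) + (4)(0.3) + (5)(0.15) + (6)(0.1) = 3.8
E[T²] = (2)²(0.1) + (3)²(0.35) + (4)²(0.3) + (5)²(0.15) + (6)²(0.1) = 15.7
V(T) = E[T²] − (E[T])² = 15.7 − (3.8)² = 1.26

1.26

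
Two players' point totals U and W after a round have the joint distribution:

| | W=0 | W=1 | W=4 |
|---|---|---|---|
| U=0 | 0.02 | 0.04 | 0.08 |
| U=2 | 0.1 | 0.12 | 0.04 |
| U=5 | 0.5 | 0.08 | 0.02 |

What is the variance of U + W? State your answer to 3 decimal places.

E[U] = 3.52,  E[W] = 0.8,  E[UW] = 1.36
Var(U) = 16.04 − (3.52)² = 3.6496;  Var(W) = 2.48 − (0.8)² = 1.84
Cov(U,W) = 1.36 − (3.52)(0.8) = -1.456
Var(U + W) = (1)²·3.6496 + (1)²·1.84 + 2·(1)·(1)·-1.456 = 2.5776

2.578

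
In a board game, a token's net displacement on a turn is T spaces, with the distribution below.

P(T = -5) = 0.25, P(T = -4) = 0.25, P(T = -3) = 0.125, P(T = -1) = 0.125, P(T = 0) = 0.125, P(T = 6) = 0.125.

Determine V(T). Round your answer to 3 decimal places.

E[T] = (-5)(0.25) + (-4)(0.25) + (-3)(0.125) + (-1)(0.125) + (0)(0.125) + (6)(0.125) = -2
E[T²] = (-5)²(0.25) + (-4)²(0.25) + (-3)²(0.125) + (-1)²(0.125) + (0)²(0.125) + (6)²(0.125) = 16
V(T) = E[T²] − (E[T])² = 16 − (-2)² = 12

12.000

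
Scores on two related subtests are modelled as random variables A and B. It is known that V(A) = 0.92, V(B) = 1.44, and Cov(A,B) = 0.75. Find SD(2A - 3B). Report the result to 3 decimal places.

V(2A - 3B) = (2)²·V(A) + (-3)²·V(B) + 2·(2)·(-3)·Cov(A,B)
= 4·0.92 + 9·1.44 + -12·0.75 = 7.64
SD(2A - 3B) = √7.64 ≈ 2.764

2.764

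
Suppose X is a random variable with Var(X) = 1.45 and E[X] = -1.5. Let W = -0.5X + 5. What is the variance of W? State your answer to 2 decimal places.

Var(-0.5X + 5) = (-0.5)²·Var(X) = 0.25·1.45 = 0.3625

0.36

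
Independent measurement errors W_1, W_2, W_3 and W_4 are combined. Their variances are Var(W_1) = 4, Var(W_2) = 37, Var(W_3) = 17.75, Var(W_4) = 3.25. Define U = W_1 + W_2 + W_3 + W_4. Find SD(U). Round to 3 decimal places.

By independence, Var(U) = (1)²Var(W_1) + (1)²Var(W_2) + (1)²Var(W_3) + (1)²Var(W_4)
= (1)²·4 + (1)²·37 + (1)²·17.75 + (1)²·3.25 = 62
SD(U) = √62 ≈ 7.874

7.874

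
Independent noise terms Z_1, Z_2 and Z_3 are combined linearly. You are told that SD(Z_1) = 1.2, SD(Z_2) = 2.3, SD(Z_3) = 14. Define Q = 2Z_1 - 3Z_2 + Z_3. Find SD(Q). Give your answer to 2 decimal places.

V(Z_1) = 1.44, V(Z_2) = 5.29, V(Z_3) = 196
By independence, V(Q) = (2)²V(Z_1) + (-3)²V(Z_2) + (1)²V(Z_3)
= (2)²·1.44 + (-3)²·5.29 + (1)²·196 = 249.37
SD(Q) = √249.37 ≈ 15.79

15.79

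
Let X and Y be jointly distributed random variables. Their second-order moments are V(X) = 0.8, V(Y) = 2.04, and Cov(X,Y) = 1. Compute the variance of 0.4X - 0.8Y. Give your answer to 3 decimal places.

V(0.4X - 0.8Y) = (0.4)²·V(X) + (-0.8)²·V(Y) + 2·(0.4)·(-0.8)·Cov(X,Y)
= 0.16·0.8 + 0.64·2.04 + -0.64·1 = 0.7936

0.794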